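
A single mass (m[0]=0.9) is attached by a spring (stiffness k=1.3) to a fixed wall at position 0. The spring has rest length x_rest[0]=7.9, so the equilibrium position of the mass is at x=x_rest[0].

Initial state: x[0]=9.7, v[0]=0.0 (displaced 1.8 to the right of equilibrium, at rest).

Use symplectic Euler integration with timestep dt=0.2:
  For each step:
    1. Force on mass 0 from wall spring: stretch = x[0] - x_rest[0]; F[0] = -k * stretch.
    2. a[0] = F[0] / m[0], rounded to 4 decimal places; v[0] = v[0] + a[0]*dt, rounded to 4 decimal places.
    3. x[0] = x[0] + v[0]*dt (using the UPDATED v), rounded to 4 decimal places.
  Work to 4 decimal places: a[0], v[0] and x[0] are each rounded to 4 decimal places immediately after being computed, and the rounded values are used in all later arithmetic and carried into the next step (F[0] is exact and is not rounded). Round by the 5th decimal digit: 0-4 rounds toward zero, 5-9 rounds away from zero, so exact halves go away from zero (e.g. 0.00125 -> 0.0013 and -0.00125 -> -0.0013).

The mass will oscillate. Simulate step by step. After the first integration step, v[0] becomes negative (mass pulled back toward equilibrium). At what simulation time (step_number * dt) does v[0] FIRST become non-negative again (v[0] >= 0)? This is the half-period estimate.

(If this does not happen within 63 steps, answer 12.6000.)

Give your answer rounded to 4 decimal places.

Answer: 2.8000

Derivation:
Step 0: x=[9.7000] v=[0.0000]
Step 1: x=[9.5960] v=[-0.5200]
Step 2: x=[9.3940] v=[-1.0100]
Step 3: x=[9.1057] v=[-1.4416]
Step 4: x=[8.7477] v=[-1.7899]
Step 5: x=[8.3407] v=[-2.0348]
Step 6: x=[7.9083] v=[-2.1621]
Step 7: x=[7.4754] v=[-2.1645]
Step 8: x=[7.0670] v=[-2.0418]
Step 9: x=[6.7068] v=[-1.8012]
Step 10: x=[6.4155] v=[-1.4565]
Step 11: x=[6.2100] v=[-1.0276]
Step 12: x=[6.1021] v=[-0.5394]
Step 13: x=[6.0981] v=[-0.0200]
Step 14: x=[6.1982] v=[0.5005]
First v>=0 after going negative at step 14, time=2.8000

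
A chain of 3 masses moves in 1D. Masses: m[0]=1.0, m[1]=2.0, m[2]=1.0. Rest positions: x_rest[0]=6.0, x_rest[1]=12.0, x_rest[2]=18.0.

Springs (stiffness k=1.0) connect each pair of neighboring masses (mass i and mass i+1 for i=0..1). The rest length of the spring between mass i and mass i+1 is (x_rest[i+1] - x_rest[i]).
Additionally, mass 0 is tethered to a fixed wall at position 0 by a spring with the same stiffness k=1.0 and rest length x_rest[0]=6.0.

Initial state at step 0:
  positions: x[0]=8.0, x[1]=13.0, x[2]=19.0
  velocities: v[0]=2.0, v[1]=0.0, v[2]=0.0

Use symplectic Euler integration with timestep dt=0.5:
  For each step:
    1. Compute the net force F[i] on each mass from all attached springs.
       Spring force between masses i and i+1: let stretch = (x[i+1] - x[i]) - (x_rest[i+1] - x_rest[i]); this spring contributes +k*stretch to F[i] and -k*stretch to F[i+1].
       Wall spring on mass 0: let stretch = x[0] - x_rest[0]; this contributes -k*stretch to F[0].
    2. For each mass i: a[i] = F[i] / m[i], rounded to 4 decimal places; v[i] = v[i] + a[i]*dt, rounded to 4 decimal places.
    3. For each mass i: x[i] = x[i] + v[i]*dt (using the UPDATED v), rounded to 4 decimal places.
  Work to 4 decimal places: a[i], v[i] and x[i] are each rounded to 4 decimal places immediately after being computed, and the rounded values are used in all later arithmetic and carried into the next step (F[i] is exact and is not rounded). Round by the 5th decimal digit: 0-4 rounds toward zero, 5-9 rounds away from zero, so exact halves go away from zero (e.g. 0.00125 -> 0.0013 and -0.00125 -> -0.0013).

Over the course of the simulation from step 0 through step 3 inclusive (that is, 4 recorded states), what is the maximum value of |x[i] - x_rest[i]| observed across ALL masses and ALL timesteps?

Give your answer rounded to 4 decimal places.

Step 0: x=[8.0000 13.0000 19.0000] v=[2.0000 0.0000 0.0000]
Step 1: x=[8.2500 13.1250 19.0000] v=[0.5000 0.2500 0.0000]
Step 2: x=[7.6563 13.3750 19.0313] v=[-1.1875 0.5000 0.0625]
Step 3: x=[6.5782 13.6172 19.1485] v=[-2.1563 0.4844 0.2344]
Max displacement = 2.2500

Answer: 2.2500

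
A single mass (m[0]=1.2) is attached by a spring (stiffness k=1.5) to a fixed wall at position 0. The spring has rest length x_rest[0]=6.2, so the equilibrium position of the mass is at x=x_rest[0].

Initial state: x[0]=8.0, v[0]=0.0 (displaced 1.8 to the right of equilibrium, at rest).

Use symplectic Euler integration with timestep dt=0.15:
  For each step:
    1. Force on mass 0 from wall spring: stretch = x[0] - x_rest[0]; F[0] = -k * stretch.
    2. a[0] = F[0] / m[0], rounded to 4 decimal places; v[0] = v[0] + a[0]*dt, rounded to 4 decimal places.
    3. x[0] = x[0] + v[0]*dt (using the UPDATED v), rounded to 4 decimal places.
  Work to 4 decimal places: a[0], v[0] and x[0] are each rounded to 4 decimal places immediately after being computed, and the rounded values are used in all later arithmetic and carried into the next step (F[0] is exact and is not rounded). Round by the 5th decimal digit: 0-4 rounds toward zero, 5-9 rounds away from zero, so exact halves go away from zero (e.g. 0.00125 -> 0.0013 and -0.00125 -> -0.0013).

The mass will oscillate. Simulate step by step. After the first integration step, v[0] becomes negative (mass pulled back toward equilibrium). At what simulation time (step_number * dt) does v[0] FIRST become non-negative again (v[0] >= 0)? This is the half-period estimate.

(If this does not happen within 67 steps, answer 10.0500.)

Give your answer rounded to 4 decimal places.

Step 0: x=[8.0000] v=[0.0000]
Step 1: x=[7.9494] v=[-0.3375]
Step 2: x=[7.8496] v=[-0.6655]
Step 3: x=[7.7034] v=[-0.9748]
Step 4: x=[7.5149] v=[-1.2567]
Step 5: x=[7.2894] v=[-1.5032]
Step 6: x=[7.0333] v=[-1.7075]
Step 7: x=[6.7537] v=[-1.8637]
Step 8: x=[6.4586] v=[-1.9675]
Step 9: x=[6.1562] v=[-2.0160]
Step 10: x=[5.8550] v=[-2.0078]
Step 11: x=[5.5635] v=[-1.9431]
Step 12: x=[5.2899] v=[-1.8238]
Step 13: x=[5.0419] v=[-1.6532]
Step 14: x=[4.8265] v=[-1.4361]
Step 15: x=[4.6497] v=[-1.1786]
Step 16: x=[4.5165] v=[-0.8879]
Step 17: x=[4.4307] v=[-0.5722]
Step 18: x=[4.3946] v=[-0.2405]
Step 19: x=[4.4093] v=[0.0980]
First v>=0 after going negative at step 19, time=2.8500

Answer: 2.8500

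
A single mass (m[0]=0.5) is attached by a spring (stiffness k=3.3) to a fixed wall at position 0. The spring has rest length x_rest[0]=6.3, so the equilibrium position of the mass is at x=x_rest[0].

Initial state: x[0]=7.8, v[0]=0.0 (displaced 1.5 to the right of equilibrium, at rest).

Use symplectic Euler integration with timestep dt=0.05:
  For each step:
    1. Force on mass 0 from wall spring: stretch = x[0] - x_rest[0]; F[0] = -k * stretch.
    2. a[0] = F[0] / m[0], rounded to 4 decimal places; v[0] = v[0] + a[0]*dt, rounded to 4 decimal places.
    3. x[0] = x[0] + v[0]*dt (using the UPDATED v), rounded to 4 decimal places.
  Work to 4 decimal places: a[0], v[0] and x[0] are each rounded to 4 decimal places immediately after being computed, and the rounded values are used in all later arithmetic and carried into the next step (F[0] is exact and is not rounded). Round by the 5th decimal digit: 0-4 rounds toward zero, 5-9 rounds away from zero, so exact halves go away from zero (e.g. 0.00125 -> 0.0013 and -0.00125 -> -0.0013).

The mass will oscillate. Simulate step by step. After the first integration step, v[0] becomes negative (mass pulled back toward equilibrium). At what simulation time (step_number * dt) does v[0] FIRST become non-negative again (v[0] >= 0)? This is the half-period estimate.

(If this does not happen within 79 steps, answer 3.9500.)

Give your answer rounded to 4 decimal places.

Step 0: x=[7.8000] v=[0.0000]
Step 1: x=[7.7753] v=[-0.4950]
Step 2: x=[7.7262] v=[-0.9819]
Step 3: x=[7.6536] v=[-1.4525]
Step 4: x=[7.5586] v=[-1.8992]
Step 5: x=[7.4429] v=[-2.3145]
Step 6: x=[7.3083] v=[-2.6917]
Step 7: x=[7.1571] v=[-3.0244]
Step 8: x=[6.9917] v=[-3.3072]
Step 9: x=[6.8149] v=[-3.5355]
Step 10: x=[6.6296] v=[-3.7054]
Step 11: x=[6.4389] v=[-3.8142]
Step 12: x=[6.2459] v=[-3.8600]
Step 13: x=[6.0538] v=[-3.8421]
Step 14: x=[5.8658] v=[-3.7609]
Step 15: x=[5.6849] v=[-3.6176]
Step 16: x=[5.5142] v=[-3.4146]
Step 17: x=[5.3564] v=[-3.1553]
Step 18: x=[5.2142] v=[-2.8439]
Step 19: x=[5.0899] v=[-2.4856]
Step 20: x=[4.9856] v=[-2.0863]
Step 21: x=[4.9030] v=[-1.6526]
Step 22: x=[4.8434] v=[-1.1916]
Step 23: x=[4.8079] v=[-0.7109]
Step 24: x=[4.7970] v=[-0.2185]
Step 25: x=[4.8109] v=[0.2775]
First v>=0 after going negative at step 25, time=1.2500

Answer: 1.2500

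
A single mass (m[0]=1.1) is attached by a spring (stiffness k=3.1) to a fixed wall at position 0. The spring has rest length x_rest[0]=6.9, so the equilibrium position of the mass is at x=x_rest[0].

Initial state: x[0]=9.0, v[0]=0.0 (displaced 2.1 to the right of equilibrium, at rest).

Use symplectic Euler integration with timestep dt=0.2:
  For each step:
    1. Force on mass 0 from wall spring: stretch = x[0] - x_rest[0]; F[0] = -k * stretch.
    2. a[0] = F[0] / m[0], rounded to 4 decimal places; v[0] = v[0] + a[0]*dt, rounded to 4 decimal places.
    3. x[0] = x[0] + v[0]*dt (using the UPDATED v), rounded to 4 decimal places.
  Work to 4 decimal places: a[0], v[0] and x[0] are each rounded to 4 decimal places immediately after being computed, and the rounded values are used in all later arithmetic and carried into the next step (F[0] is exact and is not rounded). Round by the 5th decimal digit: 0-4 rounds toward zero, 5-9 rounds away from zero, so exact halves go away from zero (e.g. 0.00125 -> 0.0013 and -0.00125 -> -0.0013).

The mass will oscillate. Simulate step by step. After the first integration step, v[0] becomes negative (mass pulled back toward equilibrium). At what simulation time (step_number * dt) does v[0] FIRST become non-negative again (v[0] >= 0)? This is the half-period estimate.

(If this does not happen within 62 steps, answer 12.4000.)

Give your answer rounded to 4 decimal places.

Step 0: x=[9.0000] v=[0.0000]
Step 1: x=[8.7633] v=[-1.1836]
Step 2: x=[8.3165] v=[-2.2338]
Step 3: x=[7.7101] v=[-3.0322]
Step 4: x=[7.0123] v=[-3.4888]
Step 5: x=[6.3019] v=[-3.5521]
Step 6: x=[5.6589] v=[-3.2150]
Step 7: x=[5.1558] v=[-2.5155]
Step 8: x=[4.8493] v=[-1.5324]
Step 9: x=[4.7740] v=[-0.3766]
Step 10: x=[4.9383] v=[0.8217]
First v>=0 after going negative at step 10, time=2.0000

Answer: 2.0000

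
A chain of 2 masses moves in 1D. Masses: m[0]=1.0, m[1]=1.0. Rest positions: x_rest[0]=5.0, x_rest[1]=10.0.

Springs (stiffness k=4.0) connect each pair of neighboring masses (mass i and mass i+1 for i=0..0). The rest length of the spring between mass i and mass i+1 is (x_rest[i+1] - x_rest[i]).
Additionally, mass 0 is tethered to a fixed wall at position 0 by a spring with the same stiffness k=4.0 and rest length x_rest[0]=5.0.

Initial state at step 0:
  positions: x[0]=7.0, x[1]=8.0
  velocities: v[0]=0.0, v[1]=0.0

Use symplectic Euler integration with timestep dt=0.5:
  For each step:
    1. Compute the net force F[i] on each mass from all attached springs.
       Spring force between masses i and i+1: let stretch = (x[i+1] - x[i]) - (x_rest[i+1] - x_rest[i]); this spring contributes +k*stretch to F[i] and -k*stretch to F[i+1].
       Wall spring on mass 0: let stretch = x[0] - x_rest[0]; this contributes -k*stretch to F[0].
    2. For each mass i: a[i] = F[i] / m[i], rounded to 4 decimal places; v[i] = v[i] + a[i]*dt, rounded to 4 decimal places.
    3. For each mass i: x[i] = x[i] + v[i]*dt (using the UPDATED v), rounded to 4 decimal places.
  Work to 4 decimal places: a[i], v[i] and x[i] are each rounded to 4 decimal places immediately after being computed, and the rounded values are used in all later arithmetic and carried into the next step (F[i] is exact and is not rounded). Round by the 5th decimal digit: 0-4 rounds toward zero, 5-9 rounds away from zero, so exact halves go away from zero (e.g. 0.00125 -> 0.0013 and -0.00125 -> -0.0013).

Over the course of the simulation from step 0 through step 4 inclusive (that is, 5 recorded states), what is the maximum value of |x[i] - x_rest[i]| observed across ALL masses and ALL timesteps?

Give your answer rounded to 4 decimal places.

Answer: 4.0000

Derivation:
Step 0: x=[7.0000 8.0000] v=[0.0000 0.0000]
Step 1: x=[1.0000 12.0000] v=[-12.0000 8.0000]
Step 2: x=[5.0000 10.0000] v=[8.0000 -4.0000]
Step 3: x=[9.0000 8.0000] v=[8.0000 -4.0000]
Step 4: x=[3.0000 12.0000] v=[-12.0000 8.0000]
Max displacement = 4.0000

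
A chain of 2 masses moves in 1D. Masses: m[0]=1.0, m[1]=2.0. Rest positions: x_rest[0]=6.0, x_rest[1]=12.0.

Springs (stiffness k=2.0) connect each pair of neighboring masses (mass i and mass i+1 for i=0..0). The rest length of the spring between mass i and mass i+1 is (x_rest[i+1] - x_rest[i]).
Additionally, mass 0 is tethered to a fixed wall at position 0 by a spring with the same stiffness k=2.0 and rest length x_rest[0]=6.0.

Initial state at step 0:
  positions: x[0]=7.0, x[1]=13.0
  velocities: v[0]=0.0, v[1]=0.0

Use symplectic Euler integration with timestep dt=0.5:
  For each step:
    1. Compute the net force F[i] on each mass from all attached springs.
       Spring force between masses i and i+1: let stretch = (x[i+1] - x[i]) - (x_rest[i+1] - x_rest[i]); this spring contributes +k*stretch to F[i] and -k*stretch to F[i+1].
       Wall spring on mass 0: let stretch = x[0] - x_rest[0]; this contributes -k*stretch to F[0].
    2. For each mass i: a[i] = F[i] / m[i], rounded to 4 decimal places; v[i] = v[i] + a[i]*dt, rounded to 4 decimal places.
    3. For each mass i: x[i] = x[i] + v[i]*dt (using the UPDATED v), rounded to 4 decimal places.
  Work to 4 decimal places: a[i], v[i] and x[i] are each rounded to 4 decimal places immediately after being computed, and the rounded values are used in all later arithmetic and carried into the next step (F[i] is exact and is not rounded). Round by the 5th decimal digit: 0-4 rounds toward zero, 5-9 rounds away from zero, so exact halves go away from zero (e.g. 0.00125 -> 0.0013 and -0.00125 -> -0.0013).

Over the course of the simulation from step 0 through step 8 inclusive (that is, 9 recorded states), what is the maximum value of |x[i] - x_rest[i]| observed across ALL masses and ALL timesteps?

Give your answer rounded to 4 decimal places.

Step 0: x=[7.0000 13.0000] v=[0.0000 0.0000]
Step 1: x=[6.5000 13.0000] v=[-1.0000 0.0000]
Step 2: x=[6.0000 12.8750] v=[-1.0000 -0.2500]
Step 3: x=[5.9375 12.5313] v=[-0.1250 -0.6875]
Step 4: x=[6.2032 12.0391] v=[0.5313 -0.9844]
Step 5: x=[6.2852 11.5879] v=[0.1640 -0.9024]
Step 6: x=[5.8760 11.3110] v=[-0.8185 -0.5538]
Step 7: x=[5.2463 11.1754] v=[-1.2595 -0.2713]
Step 8: x=[4.9580 11.0575] v=[-0.5767 -0.2359]
Max displacement = 1.0420

Answer: 1.0420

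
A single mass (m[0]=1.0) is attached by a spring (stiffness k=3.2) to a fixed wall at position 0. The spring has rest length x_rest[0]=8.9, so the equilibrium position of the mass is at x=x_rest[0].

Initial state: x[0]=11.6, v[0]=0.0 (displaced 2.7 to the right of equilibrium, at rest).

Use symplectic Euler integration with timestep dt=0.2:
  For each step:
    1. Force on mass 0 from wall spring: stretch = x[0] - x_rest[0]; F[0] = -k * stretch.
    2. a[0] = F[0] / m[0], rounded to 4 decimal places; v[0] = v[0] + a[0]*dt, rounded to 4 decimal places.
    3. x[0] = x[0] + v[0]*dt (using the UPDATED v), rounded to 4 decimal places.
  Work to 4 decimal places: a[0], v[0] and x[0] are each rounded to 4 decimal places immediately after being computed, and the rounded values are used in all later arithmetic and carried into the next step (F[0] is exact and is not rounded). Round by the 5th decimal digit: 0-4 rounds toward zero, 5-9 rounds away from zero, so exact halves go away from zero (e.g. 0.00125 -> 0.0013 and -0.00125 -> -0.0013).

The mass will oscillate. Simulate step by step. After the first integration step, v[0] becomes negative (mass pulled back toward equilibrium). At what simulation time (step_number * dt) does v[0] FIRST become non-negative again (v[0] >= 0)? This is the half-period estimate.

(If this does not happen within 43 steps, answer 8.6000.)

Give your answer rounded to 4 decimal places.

Step 0: x=[11.6000] v=[0.0000]
Step 1: x=[11.2544] v=[-1.7280]
Step 2: x=[10.6074] v=[-3.2348]
Step 3: x=[9.7419] v=[-4.3275]
Step 4: x=[8.7686] v=[-4.8663]
Step 5: x=[7.8122] v=[-4.7822]
Step 6: x=[6.9950] v=[-4.0860]
Step 7: x=[6.4216] v=[-2.8668]
Step 8: x=[6.1655] v=[-1.2806]
Step 9: x=[6.2594] v=[0.4695]
First v>=0 after going negative at step 9, time=1.8000

Answer: 1.8000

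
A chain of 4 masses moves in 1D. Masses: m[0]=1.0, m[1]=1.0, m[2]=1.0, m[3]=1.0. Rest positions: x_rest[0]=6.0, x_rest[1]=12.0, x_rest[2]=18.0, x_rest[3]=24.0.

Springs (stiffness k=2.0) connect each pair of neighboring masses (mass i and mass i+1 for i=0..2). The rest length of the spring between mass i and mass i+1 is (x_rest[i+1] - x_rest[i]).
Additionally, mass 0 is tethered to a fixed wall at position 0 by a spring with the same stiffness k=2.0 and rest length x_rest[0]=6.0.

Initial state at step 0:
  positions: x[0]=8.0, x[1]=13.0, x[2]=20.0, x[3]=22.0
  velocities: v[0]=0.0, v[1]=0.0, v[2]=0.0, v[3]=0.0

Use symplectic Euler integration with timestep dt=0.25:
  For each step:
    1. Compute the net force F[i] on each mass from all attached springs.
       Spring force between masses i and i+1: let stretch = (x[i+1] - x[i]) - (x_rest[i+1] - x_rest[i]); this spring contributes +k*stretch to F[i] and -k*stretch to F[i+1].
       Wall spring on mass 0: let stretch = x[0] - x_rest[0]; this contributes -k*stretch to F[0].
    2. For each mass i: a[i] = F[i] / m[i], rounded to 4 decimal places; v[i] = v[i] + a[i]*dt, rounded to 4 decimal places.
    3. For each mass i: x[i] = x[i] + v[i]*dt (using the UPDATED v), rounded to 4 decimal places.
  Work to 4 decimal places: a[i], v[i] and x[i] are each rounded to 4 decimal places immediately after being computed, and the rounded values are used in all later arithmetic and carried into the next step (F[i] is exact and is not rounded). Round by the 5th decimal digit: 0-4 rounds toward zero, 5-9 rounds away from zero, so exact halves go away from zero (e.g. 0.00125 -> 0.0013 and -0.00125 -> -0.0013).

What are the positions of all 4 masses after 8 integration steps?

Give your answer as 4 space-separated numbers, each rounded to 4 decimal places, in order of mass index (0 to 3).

Answer: 5.1455 9.3741 19.1423 25.5630

Derivation:
Step 0: x=[8.0000 13.0000 20.0000 22.0000] v=[0.0000 0.0000 0.0000 0.0000]
Step 1: x=[7.6250 13.2500 19.3750 22.5000] v=[-1.5000 1.0000 -2.5000 2.0000]
Step 2: x=[7.0000 13.5625 18.3750 23.3594] v=[-2.5000 1.2500 -4.0000 3.4375]
Step 3: x=[6.3203 13.6563 17.3965 24.3457] v=[-2.7188 0.3750 -3.9141 3.9453]
Step 4: x=[5.7676 13.3006 16.8191 25.2134] v=[-2.2110 -1.4229 -2.3096 3.4707]
Step 5: x=[5.4355 12.4431 16.8512 25.7818] v=[-1.3283 -3.4302 0.1283 2.2736]
Step 6: x=[5.2999 11.2606 17.4486 25.9839] v=[-0.5423 -4.7300 2.3896 0.8083]
Step 7: x=[5.2469 10.1065 18.3394 25.8691] v=[-0.2119 -4.6164 3.5633 -0.4594]
Step 8: x=[5.1455 9.3741 19.1423 25.5630] v=[-0.4056 -2.9298 3.2117 -1.2243]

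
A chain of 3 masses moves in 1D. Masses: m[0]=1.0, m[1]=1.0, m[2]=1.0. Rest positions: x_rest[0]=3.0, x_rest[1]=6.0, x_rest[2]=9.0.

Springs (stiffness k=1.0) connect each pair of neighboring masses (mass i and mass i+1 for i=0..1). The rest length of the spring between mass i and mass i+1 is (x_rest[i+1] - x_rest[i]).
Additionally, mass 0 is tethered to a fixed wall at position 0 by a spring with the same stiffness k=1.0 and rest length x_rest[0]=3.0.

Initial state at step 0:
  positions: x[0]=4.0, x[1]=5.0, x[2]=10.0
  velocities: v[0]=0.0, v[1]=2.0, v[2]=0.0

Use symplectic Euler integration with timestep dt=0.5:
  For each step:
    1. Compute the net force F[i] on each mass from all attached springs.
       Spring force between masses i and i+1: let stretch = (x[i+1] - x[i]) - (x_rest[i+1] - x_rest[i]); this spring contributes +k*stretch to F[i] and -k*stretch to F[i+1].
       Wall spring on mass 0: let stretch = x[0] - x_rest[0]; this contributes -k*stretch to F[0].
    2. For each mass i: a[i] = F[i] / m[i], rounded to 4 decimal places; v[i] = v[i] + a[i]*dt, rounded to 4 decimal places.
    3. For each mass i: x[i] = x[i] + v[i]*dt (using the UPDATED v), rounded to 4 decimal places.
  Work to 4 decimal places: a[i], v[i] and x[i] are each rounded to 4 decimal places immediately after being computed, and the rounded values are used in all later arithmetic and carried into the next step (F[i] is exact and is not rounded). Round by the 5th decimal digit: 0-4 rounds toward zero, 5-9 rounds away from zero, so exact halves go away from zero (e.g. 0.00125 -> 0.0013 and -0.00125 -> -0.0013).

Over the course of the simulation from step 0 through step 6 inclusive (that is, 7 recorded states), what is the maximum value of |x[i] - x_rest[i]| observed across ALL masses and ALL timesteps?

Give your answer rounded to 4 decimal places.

Answer: 2.9688

Derivation:
Step 0: x=[4.0000 5.0000 10.0000] v=[0.0000 2.0000 0.0000]
Step 1: x=[3.2500 7.0000 9.5000] v=[-1.5000 4.0000 -1.0000]
Step 2: x=[2.6250 8.6875 9.1250] v=[-1.2500 3.3750 -0.7500]
Step 3: x=[2.8594 8.9688 9.3907] v=[0.4688 0.5625 0.5313]
Step 4: x=[3.9063 7.8282 10.3009] v=[2.0938 -2.2813 1.8204]
Step 5: x=[4.9571 6.3253 11.3430] v=[2.1016 -3.0059 2.0841]
Step 6: x=[5.1107 5.7347 11.8807] v=[0.3072 -1.1812 1.0753]
Max displacement = 2.9688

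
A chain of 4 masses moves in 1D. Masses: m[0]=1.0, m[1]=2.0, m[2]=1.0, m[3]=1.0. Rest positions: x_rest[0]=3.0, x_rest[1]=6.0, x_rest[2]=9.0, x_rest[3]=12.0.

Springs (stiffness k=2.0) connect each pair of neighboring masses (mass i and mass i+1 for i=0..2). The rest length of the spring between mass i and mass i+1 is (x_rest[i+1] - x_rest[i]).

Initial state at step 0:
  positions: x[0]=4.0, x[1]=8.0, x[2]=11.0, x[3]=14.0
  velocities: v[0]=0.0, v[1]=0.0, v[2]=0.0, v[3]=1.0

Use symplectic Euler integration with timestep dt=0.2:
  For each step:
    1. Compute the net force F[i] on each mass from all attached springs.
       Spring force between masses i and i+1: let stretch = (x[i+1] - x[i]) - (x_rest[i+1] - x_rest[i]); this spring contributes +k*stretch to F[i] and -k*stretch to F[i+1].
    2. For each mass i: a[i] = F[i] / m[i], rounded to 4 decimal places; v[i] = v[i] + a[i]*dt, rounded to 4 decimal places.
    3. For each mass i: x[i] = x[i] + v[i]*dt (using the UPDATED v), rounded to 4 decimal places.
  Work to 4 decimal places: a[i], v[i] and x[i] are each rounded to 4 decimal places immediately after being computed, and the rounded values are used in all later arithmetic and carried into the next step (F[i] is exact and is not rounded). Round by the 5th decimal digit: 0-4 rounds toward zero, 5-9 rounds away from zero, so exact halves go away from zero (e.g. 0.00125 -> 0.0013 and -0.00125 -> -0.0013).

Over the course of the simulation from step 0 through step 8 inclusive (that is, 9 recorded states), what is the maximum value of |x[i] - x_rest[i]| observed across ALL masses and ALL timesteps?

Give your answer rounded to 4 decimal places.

Step 0: x=[4.0000 8.0000 11.0000 14.0000] v=[0.0000 0.0000 0.0000 1.0000]
Step 1: x=[4.0800 7.9600 11.0000 14.2000] v=[0.4000 -0.2000 0.0000 1.0000]
Step 2: x=[4.2304 7.8864 11.0128 14.3840] v=[0.7520 -0.3680 0.0640 0.9200]
Step 3: x=[4.4333 7.7916 11.0452 14.5383] v=[1.0144 -0.4739 0.1619 0.7715]
Step 4: x=[4.6648 7.6926 11.0967 14.6532] v=[1.1577 -0.4948 0.2577 0.5743]
Step 5: x=[4.8986 7.6087 11.1604 14.7235] v=[1.1688 -0.4195 0.3187 0.3517]
Step 6: x=[5.1092 7.5585 11.2251 14.7488] v=[1.0528 -0.2512 0.3233 0.1265]
Step 7: x=[5.2757 7.5570 11.2783 14.7322] v=[0.8325 -0.0077 0.2661 -0.0830]
Step 8: x=[5.3847 7.6131 11.3101 14.6793] v=[0.5450 0.2803 0.1591 -0.2646]
Max displacement = 2.7488

Answer: 2.7488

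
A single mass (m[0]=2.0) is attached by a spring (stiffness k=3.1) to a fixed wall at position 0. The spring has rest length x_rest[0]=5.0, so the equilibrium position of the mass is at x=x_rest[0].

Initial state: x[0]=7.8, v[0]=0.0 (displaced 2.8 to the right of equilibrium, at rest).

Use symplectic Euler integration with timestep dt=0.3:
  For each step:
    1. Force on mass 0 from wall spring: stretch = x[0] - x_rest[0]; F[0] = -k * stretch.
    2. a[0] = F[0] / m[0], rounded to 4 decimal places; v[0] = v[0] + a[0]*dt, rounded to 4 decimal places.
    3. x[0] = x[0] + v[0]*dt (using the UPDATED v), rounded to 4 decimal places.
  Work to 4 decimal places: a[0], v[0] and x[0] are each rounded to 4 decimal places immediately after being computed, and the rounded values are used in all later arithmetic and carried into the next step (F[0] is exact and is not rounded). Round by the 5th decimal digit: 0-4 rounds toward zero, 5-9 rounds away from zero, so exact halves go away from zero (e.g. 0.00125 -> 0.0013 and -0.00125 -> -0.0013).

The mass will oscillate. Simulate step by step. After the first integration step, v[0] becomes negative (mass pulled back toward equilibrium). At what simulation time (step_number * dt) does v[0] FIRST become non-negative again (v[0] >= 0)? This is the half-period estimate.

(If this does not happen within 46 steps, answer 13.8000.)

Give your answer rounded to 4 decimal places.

Step 0: x=[7.8000] v=[0.0000]
Step 1: x=[7.4094] v=[-1.3020]
Step 2: x=[6.6827] v=[-2.4224]
Step 3: x=[5.7212] v=[-3.2049]
Step 4: x=[4.6591] v=[-3.5403]
Step 5: x=[3.6446] v=[-3.3818]
Step 6: x=[2.8192] v=[-2.7515]
Step 7: x=[2.2980] v=[-1.7374]
Step 8: x=[2.1537] v=[-0.4810]
Step 9: x=[2.4065] v=[0.8425]
First v>=0 after going negative at step 9, time=2.7000

Answer: 2.7000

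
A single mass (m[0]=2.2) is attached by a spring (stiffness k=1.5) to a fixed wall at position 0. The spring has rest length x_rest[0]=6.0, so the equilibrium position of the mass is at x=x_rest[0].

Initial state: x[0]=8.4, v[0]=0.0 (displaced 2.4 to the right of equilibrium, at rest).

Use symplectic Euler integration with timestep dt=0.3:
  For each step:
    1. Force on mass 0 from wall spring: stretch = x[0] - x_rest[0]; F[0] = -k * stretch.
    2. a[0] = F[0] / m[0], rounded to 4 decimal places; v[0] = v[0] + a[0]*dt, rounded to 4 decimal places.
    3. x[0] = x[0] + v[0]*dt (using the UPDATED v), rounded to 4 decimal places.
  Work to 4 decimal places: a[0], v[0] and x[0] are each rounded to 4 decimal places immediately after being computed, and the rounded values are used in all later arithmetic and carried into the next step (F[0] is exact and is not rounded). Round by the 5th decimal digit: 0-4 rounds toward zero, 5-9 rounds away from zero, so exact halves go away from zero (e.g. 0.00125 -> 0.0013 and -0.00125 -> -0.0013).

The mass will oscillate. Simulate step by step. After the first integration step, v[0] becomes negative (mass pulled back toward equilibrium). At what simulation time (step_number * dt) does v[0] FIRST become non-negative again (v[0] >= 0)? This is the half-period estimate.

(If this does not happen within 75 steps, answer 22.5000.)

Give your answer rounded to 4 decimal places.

Step 0: x=[8.4000] v=[0.0000]
Step 1: x=[8.2527] v=[-0.4909]
Step 2: x=[7.9672] v=[-0.9517]
Step 3: x=[7.5610] v=[-1.3541]
Step 4: x=[7.0590] v=[-1.6734]
Step 5: x=[6.4920] v=[-1.8900]
Step 6: x=[5.8948] v=[-1.9907]
Step 7: x=[5.3040] v=[-1.9692]
Step 8: x=[4.7559] v=[-1.8269]
Step 9: x=[4.2842] v=[-1.5724]
Step 10: x=[3.9178] v=[-1.2214]
Step 11: x=[3.6792] v=[-0.7955]
Step 12: x=[3.5830] v=[-0.3208]
Step 13: x=[3.6351] v=[0.1736]
First v>=0 after going negative at step 13, time=3.9000

Answer: 3.9000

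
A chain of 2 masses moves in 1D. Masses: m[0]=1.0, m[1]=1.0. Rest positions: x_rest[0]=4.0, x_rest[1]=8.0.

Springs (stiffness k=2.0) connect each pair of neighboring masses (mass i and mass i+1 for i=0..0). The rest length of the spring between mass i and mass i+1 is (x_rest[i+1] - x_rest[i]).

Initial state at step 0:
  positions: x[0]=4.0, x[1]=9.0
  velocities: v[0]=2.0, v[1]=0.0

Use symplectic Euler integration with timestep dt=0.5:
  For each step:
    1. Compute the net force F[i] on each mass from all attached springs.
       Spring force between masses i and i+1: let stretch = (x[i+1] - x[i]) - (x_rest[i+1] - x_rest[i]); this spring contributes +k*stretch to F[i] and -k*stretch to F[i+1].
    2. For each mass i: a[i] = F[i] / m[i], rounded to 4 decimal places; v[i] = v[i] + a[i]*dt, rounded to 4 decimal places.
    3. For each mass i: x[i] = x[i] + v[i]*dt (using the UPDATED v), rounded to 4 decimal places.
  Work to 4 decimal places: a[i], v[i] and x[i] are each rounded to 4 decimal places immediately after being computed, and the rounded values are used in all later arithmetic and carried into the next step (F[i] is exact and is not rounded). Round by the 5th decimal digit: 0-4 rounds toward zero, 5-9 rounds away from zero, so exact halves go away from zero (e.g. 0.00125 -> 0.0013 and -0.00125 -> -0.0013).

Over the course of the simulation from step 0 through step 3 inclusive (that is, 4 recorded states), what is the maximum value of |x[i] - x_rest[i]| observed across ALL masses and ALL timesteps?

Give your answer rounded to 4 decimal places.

Answer: 2.5000

Derivation:
Step 0: x=[4.0000 9.0000] v=[2.0000 0.0000]
Step 1: x=[5.5000 8.5000] v=[3.0000 -1.0000]
Step 2: x=[6.5000 8.5000] v=[2.0000 0.0000]
Step 3: x=[6.5000 9.5000] v=[0.0000 2.0000]
Max displacement = 2.5000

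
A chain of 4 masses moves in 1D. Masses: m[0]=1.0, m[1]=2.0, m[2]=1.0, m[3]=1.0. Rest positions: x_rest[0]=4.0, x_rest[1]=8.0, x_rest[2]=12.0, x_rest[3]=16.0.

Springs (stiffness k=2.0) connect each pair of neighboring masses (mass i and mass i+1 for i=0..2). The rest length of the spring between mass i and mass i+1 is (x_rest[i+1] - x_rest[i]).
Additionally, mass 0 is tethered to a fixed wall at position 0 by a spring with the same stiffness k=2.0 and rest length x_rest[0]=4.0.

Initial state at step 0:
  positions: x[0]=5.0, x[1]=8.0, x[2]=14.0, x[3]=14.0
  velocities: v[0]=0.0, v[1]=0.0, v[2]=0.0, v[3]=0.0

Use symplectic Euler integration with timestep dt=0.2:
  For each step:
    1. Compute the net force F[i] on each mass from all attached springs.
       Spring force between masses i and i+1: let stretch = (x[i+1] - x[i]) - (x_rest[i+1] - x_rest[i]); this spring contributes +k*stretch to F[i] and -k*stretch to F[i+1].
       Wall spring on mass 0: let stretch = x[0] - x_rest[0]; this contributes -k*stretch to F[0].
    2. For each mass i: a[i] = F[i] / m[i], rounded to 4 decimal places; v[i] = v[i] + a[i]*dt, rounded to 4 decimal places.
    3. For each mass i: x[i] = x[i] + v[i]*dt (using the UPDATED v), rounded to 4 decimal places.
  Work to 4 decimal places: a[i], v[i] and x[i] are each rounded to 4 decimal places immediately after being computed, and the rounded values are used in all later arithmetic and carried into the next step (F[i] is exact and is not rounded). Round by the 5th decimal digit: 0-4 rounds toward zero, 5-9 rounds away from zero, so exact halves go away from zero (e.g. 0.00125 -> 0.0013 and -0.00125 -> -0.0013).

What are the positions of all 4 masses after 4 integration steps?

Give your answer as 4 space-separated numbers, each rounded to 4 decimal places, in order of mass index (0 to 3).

Answer: 3.8710 8.7309 10.7049 16.3354

Derivation:
Step 0: x=[5.0000 8.0000 14.0000 14.0000] v=[0.0000 0.0000 0.0000 0.0000]
Step 1: x=[4.8400 8.1200 13.5200 14.3200] v=[-0.8000 0.6000 -2.4000 1.6000]
Step 2: x=[4.5552 8.3248 12.6720 14.8960] v=[-1.4240 1.0240 -4.2400 2.8800]
Step 3: x=[4.2076 8.5527 11.6541 15.6141] v=[-1.7382 1.1395 -5.0893 3.5904]
Step 4: x=[3.8710 8.7309 10.7049 16.3354] v=[-1.6832 0.8908 -4.7459 3.6064]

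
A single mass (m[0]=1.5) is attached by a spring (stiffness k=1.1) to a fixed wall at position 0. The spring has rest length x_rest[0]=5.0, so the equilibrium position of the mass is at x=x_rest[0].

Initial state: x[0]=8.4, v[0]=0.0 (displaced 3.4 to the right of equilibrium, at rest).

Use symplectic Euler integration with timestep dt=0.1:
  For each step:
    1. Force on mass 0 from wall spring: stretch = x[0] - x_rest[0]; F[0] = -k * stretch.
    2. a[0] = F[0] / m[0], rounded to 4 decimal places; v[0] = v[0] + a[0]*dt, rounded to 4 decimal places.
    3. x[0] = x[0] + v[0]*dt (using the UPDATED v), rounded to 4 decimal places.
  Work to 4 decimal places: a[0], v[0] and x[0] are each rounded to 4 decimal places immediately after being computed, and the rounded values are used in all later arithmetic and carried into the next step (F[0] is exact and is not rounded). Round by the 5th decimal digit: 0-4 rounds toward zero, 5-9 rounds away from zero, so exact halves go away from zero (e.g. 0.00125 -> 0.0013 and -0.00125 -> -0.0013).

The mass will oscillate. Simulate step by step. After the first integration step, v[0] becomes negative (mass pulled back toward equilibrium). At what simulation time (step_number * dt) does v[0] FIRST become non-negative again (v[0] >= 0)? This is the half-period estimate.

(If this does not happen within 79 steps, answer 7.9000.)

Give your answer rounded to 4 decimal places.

Step 0: x=[8.4000] v=[0.0000]
Step 1: x=[8.3751] v=[-0.2493]
Step 2: x=[8.3254] v=[-0.4968]
Step 3: x=[8.2513] v=[-0.7407]
Step 4: x=[8.1534] v=[-0.9791]
Step 5: x=[8.0324] v=[-1.2104]
Step 6: x=[7.8891] v=[-1.4328]
Step 7: x=[7.7246] v=[-1.6447]
Step 8: x=[7.5402] v=[-1.8445]
Step 9: x=[7.3371] v=[-2.0308]
Step 10: x=[7.1169] v=[-2.2022]
Step 11: x=[6.8812] v=[-2.3574]
Step 12: x=[6.6317] v=[-2.4954]
Step 13: x=[6.3702] v=[-2.6151]
Step 14: x=[6.0986] v=[-2.7156]
Step 15: x=[5.8190] v=[-2.7962]
Step 16: x=[5.5334] v=[-2.8563]
Step 17: x=[5.2439] v=[-2.8954]
Step 18: x=[4.9526] v=[-2.9133]
Step 19: x=[4.6616] v=[-2.9098]
Step 20: x=[4.3731] v=[-2.8850]
Step 21: x=[4.0892] v=[-2.8390]
Step 22: x=[3.8120] v=[-2.7722]
Step 23: x=[3.5435] v=[-2.6851]
Step 24: x=[3.2857] v=[-2.5783]
Step 25: x=[3.0404] v=[-2.4526]
Step 26: x=[2.8095] v=[-2.3089]
Step 27: x=[2.5947] v=[-2.1483]
Step 28: x=[2.3975] v=[-1.9719]
Step 29: x=[2.2194] v=[-1.7811]
Step 30: x=[2.0617] v=[-1.5772]
Step 31: x=[1.9255] v=[-1.3617]
Step 32: x=[1.8119] v=[-1.1362]
Step 33: x=[1.7217] v=[-0.9024]
Step 34: x=[1.6555] v=[-0.6620]
Step 35: x=[1.6138] v=[-0.4167]
Step 36: x=[1.5970] v=[-0.1684]
Step 37: x=[1.6051] v=[0.0812]
First v>=0 after going negative at step 37, time=3.7000

Answer: 3.7000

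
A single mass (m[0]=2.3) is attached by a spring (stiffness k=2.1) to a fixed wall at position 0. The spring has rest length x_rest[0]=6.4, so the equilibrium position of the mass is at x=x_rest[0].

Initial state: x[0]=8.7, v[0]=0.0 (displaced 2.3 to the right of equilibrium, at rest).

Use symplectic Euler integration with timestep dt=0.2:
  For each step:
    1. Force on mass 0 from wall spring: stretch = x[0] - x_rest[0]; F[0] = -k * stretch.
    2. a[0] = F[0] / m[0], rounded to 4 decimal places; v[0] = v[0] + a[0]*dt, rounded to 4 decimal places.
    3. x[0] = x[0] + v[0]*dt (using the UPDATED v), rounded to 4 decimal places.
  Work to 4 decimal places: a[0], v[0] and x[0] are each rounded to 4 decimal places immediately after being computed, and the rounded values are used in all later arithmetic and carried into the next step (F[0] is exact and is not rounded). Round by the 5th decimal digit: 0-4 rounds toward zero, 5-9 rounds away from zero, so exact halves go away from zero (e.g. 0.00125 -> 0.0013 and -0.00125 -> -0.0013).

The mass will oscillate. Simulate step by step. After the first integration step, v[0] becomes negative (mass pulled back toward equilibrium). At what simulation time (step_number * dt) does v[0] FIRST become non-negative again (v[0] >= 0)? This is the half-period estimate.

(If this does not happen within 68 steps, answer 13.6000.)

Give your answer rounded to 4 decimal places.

Answer: 3.4000

Derivation:
Step 0: x=[8.7000] v=[0.0000]
Step 1: x=[8.6160] v=[-0.4200]
Step 2: x=[8.4511] v=[-0.8247]
Step 3: x=[8.2113] v=[-1.1992]
Step 4: x=[7.9053] v=[-1.5300]
Step 5: x=[7.5443] v=[-1.8049]
Step 6: x=[7.1415] v=[-2.0139]
Step 7: x=[6.7116] v=[-2.1493]
Step 8: x=[6.2704] v=[-2.2062]
Step 9: x=[5.8339] v=[-2.1825]
Step 10: x=[5.4181] v=[-2.0791]
Step 11: x=[5.0381] v=[-1.8998]
Step 12: x=[4.7079] v=[-1.6511]
Step 13: x=[4.4395] v=[-1.3421]
Step 14: x=[4.2427] v=[-0.9841]
Step 15: x=[4.1247] v=[-0.5902]
Step 16: x=[4.0898] v=[-0.1747]
Step 17: x=[4.1392] v=[0.2472]
First v>=0 after going negative at step 17, time=3.4000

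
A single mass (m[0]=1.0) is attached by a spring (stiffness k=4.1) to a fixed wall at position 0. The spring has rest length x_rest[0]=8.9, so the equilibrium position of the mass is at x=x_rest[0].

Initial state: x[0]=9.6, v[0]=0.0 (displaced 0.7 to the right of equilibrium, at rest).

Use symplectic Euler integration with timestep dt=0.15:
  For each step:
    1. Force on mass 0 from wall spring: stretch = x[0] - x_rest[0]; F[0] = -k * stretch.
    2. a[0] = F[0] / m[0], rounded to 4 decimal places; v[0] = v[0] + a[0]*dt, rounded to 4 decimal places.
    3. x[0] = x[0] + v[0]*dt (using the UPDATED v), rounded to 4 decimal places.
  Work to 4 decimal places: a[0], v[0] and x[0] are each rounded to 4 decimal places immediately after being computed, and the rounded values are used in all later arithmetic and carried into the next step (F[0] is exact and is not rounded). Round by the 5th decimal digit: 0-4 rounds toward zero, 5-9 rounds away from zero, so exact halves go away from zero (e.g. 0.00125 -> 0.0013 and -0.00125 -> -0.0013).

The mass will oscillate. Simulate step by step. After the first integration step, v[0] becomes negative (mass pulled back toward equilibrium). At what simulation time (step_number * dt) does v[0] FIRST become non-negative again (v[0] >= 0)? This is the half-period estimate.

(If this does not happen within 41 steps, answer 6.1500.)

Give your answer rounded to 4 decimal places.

Answer: 1.6500

Derivation:
Step 0: x=[9.6000] v=[0.0000]
Step 1: x=[9.5354] v=[-0.4305]
Step 2: x=[9.4122] v=[-0.8213]
Step 3: x=[9.2418] v=[-1.1363]
Step 4: x=[9.0398] v=[-1.3465]
Step 5: x=[8.8249] v=[-1.4325]
Step 6: x=[8.6170] v=[-1.3863]
Step 7: x=[8.4352] v=[-1.2123]
Step 8: x=[8.2962] v=[-0.9264]
Step 9: x=[8.2129] v=[-0.5551]
Step 10: x=[8.1930] v=[-0.1325]
Step 11: x=[8.2383] v=[0.3023]
First v>=0 after going negative at step 11, time=1.6500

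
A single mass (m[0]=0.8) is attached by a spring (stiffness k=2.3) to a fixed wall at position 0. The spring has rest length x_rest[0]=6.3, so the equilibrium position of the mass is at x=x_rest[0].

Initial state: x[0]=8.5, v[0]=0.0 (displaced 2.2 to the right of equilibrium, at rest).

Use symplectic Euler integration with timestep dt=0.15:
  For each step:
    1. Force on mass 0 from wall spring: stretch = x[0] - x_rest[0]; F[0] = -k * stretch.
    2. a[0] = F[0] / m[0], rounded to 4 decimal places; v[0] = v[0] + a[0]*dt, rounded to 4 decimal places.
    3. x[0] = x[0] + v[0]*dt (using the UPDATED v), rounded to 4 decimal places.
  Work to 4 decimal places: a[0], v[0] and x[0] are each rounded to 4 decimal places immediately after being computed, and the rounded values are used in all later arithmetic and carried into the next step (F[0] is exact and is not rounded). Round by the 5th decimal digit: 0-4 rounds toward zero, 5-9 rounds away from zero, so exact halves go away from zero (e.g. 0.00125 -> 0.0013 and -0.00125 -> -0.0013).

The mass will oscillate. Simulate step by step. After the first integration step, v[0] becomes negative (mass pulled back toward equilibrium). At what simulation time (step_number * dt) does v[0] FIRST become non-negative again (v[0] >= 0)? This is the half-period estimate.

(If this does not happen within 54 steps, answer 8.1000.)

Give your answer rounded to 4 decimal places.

Step 0: x=[8.5000] v=[0.0000]
Step 1: x=[8.3577] v=[-0.9488]
Step 2: x=[8.0823] v=[-1.8362]
Step 3: x=[7.6916] v=[-2.6048]
Step 4: x=[7.2109] v=[-3.2049]
Step 5: x=[6.6712] v=[-3.5977]
Step 6: x=[6.1075] v=[-3.7578]
Step 7: x=[5.5563] v=[-3.6748]
Step 8: x=[5.0532] v=[-3.3541]
Step 9: x=[4.6307] v=[-2.8164]
Step 10: x=[4.3162] v=[-2.0965]
Step 11: x=[4.1301] v=[-1.2410]
Step 12: x=[4.0843] v=[-0.3052]
Step 13: x=[4.1818] v=[0.6503]
First v>=0 after going negative at step 13, time=1.9500

Answer: 1.9500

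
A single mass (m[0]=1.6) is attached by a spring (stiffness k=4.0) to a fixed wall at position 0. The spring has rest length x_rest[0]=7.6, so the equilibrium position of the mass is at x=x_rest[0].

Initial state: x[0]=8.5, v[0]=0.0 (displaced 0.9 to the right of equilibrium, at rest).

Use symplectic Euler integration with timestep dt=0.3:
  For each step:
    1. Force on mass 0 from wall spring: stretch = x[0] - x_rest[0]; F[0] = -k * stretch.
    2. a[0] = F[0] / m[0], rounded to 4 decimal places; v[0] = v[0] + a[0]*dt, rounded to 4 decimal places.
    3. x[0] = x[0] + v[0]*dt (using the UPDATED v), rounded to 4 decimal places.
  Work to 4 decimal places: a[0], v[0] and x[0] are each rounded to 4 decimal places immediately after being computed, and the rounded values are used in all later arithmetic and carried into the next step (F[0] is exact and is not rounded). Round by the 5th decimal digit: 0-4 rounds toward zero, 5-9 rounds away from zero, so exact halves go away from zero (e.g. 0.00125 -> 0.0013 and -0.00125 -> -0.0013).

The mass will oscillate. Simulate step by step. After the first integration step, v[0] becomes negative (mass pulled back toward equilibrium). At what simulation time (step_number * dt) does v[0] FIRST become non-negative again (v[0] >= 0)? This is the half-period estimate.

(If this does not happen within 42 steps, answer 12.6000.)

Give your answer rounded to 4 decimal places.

Step 0: x=[8.5000] v=[0.0000]
Step 1: x=[8.2975] v=[-0.6750]
Step 2: x=[7.9381] v=[-1.1981]
Step 3: x=[7.5026] v=[-1.4517]
Step 4: x=[7.0890] v=[-1.3787]
Step 5: x=[6.7904] v=[-0.9955]
Step 6: x=[6.6739] v=[-0.3883]
Step 7: x=[6.7658] v=[0.3063]
First v>=0 after going negative at step 7, time=2.1000

Answer: 2.1000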